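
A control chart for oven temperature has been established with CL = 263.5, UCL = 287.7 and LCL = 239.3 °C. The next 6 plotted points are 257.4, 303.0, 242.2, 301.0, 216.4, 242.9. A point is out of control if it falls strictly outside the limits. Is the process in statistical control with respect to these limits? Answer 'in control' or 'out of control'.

Compare each point to [239.3, 287.7]: sample 2 = 303.0 > UCL; sample 4 = 301.0 > UCL; sample 5 = 216.4 < LCL.

out of control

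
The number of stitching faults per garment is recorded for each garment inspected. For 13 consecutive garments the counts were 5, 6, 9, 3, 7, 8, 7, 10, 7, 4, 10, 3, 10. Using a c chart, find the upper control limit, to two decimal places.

c̄ = (5 + 6 + 9 + 3 + 7 + 8 + 7 + 10 + 7 + 4 + 10 + 3 + 10) / 13 = 89 / 13 = 6.8462
UCL = c̄ + 3√c̄ = 6.8462 + 3 × √6.8462 = 6.8462 + 3 × 2.6165 = 14.6957

14.70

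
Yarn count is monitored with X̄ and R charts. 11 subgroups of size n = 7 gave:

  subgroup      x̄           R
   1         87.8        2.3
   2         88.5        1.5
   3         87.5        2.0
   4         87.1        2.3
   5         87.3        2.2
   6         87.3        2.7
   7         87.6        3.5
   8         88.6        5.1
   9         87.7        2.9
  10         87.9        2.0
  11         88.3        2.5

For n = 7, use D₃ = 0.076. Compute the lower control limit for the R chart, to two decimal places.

0.20

R̄ = (2.3 + 1.5 + 2.0 + 2.3 + 2.2 + 2.7 + 3.5 + 5.1 + 2.9 + 2.0 + 2.5) / 11 = 29.0000 / 11 = 2.6364
LCL_R = D₃·R̄ = 0.076 × 2.6364 = 0.2004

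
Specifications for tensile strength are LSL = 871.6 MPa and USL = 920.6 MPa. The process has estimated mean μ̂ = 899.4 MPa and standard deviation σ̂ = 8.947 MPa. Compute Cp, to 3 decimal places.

0.913

Cp = (USL − LSL) / (6σ̂) = (920.6 − 871.6) / (6 × 8.947) = 49.0000 / 53.6820 = 0.9128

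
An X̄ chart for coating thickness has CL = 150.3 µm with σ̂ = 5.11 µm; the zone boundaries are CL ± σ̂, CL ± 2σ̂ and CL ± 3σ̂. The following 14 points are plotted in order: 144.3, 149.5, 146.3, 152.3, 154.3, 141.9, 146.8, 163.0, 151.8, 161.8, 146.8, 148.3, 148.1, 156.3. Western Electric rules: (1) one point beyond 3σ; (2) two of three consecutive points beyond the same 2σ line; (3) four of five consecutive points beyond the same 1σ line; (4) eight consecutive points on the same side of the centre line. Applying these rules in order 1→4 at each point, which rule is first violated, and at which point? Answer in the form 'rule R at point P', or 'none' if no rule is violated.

rule 2 at point 10

Zone of each point (C = within 1σ̂, B = 1σ̂–2σ̂, A = 2σ̂–3σ̂, * = beyond 3σ̂; sign = side of CL): 1:-B, 2:-C, 3:-C, 4:+C, 5:+C, 6:-B, 7:-C, 8:+A, 9:+C, 10:+A, 11:-C, 12:-C, 13:-C, 14:+B
Rule 2 (two of three consecutive points beyond the same 2σ limit) is satisfied at point 10.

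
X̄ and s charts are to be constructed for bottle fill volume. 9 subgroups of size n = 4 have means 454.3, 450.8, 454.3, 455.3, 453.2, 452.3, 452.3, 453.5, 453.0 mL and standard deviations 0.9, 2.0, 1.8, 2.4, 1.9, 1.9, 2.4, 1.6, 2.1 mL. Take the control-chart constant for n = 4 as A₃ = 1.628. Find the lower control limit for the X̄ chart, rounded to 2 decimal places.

X̄̄ = (454.3 + 450.8 + 454.3 + 455.3 + 453.2 + 452.3 + 452.3 + 453.5 + 453.0) / 9 = 453.2222
s̄ = (0.9 + 2.0 + 1.8 + 2.4 + 1.9 + 1.9 + 2.4 + 1.6 + 2.1) / 9 = 1.8889
LCL = X̄̄ − A₃·s̄ = 453.2222 − 1.628 × 1.8889 = 450.1471

450.15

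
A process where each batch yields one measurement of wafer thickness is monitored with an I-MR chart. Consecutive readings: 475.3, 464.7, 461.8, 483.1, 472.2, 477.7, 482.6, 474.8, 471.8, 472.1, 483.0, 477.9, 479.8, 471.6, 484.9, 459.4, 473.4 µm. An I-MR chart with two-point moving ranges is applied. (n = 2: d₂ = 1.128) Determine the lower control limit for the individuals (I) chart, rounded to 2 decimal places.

X̄ = (475.3 + 464.7 + 461.8 + 483.1 + 472.2 + 477.7 + 482.6 + 474.8 + 471.8 + 472.1 + 483.0 + 477.9 + 479.8 + 471.6 + 484.9 + 459.4 + 473.4) / 17 = 474.4765
Moving ranges: 10.6, 2.9, 21.3, 10.9, 5.5, 4.9, 7.8, 3.0, 0.3, 10.9, 5.1, 1.9, 8.2, 13.3, 25.5, 14.0; M̄R̄ = 146.1000 / 16 = 9.1312
LCL = X̄ − 3·M̄R̄/d₂ = 474.4765 − 3 × 9.1312 / 1.128 = 450.1912

450.19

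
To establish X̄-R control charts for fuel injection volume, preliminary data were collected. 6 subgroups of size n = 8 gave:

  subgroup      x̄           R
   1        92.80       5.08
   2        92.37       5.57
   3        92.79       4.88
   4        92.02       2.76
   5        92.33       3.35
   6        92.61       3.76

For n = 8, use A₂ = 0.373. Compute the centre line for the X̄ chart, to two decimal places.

X̄̄ = (92.80 + 92.37 + 92.79 + 92.02 + 92.33 + 92.61) / 6 = 554.9200 / 6 = 92.4867
CL = X̄̄ = 92.4867

92.49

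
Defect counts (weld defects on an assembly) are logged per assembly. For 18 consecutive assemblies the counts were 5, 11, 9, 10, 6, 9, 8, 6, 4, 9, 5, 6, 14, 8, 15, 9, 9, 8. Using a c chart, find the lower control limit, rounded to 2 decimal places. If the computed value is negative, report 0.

0.00

c̄ = (5 + 11 + 9 + 10 + 6 + 9 + 8 + 6 + 4 + 9 + 5 + 6 + 14 + 8 + 15 + 9 + 9 + 8) / 18 = 151 / 18 = 8.3889
LCL = c̄ − 3√c̄ = 8.3889 − 3 × 2.8964 = -0.3002 → 0 (cannot be negative)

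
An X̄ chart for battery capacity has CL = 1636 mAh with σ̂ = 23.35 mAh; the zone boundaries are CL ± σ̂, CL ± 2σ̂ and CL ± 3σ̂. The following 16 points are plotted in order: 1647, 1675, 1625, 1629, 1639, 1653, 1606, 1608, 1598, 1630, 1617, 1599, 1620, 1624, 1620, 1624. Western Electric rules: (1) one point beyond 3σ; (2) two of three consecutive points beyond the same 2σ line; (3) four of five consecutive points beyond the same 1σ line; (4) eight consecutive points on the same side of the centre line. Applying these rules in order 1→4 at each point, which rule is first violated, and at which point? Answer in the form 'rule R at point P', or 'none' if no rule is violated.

rule 4 at point 14

Zone of each point (C = within 1σ̂, B = 1σ̂–2σ̂, A = 2σ̂–3σ̂, * = beyond 3σ̂; sign = side of CL): 1:+C, 2:+B, 3:-C, 4:-C, 5:+C, 6:+C, 7:-B, 8:-B, 9:-B, 10:-C, 11:-C, 12:-B, 13:-C, 14:-C, 15:-C, 16:-C
Rule 4 (eight consecutive points on the same side of the centre line) is satisfied at point 14.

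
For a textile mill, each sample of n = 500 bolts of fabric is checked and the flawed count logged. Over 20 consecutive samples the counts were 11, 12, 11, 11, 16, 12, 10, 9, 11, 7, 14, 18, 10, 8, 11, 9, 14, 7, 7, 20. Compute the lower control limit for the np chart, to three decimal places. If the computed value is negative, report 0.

p̄ = Σdᵢ / (k·n) = 228 / (20 × 500) = 0.02280
LCL = np̄ − 3·√(np̄(1−p̄)) = 11.4000 − 3 × 3.3377 = 1.3870

1.387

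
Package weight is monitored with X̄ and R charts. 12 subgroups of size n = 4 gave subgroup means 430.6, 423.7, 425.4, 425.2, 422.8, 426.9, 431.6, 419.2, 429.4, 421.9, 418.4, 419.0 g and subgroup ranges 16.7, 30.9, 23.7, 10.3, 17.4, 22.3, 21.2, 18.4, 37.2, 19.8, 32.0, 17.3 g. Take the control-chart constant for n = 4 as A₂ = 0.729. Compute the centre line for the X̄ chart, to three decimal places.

X̄̄ = (430.6 + 423.7 + 425.4 + 425.2 + 422.8 + 426.9 + 431.6 + 419.2 + 429.4 + 421.9 + 418.4 + 419.0) / 12 = 5094.1000 / 12 = 424.5083
CL = X̄̄ = 424.5083

424.508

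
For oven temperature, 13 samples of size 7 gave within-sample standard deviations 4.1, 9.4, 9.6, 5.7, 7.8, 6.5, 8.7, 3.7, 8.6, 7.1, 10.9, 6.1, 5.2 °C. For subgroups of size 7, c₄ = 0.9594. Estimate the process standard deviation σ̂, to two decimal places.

7.49

s̄ = (4.1 + 9.4 + 9.6 + 5.7 + 7.8 + 6.5 + 8.7 + 3.7 + 8.6 + 7.1 + 10.9 + 6.1 + 5.2) / 13 = 7.1846
σ̂ = s̄ / c₄ = 7.1846 / 0.9594 = 7.4887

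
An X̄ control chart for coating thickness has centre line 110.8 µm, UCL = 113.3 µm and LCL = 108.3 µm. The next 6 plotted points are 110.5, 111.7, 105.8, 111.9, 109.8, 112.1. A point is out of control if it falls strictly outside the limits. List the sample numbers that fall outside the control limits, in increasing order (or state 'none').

3

Compare each point to [108.3, 113.3]: sample 3 = 105.8 < LCL.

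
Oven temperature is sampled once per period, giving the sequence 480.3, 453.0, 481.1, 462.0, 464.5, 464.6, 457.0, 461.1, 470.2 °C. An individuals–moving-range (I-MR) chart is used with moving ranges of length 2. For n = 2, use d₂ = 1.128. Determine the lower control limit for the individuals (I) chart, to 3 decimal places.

433.431

X̄ = (480.3 + 453.0 + 481.1 + 462.0 + 464.5 + 464.6 + 457.0 + 461.1 + 470.2) / 9 = 465.9778
Moving ranges: 27.3, 28.1, 19.1, 2.5, 0.1, 7.6, 4.1, 9.1; M̄R̄ = 97.9000 / 8 = 12.2375
LCL = X̄ − 3·M̄R̄/d₂ = 465.9778 − 3 × 12.2375 / 1.128 = 433.4312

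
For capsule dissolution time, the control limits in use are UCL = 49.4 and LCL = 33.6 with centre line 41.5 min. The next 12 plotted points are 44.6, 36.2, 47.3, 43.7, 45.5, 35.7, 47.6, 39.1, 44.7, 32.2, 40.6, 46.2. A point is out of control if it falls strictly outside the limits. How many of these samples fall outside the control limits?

Compare each point to [33.6, 49.4]: sample 10 = 32.2 < LCL.

1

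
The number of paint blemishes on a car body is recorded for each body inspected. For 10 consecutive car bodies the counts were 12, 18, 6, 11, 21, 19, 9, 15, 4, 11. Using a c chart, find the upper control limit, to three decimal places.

c̄ = (12 + 18 + 6 + 11 + 21 + 19 + 9 + 15 + 4 + 11) / 10 = 126 / 10 = 12.6000
UCL = c̄ + 3√c̄ = 12.6000 + 3 × √12.6000 = 12.6000 + 3 × 3.5496 = 23.2489

23.249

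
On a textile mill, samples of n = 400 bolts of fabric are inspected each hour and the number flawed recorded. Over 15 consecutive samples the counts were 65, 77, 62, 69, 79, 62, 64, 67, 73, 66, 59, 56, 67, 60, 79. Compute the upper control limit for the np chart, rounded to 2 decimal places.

p̄ = Σdᵢ / (k·n) = 1005 / (15 × 400) = 0.16750
UCL = np̄ + 3·√(np̄(1−p̄)) = 67.0000 + 3 × √(67.0000×0.83250) = 67.0000 + 3 × 7.4684 = 89.4053

89.41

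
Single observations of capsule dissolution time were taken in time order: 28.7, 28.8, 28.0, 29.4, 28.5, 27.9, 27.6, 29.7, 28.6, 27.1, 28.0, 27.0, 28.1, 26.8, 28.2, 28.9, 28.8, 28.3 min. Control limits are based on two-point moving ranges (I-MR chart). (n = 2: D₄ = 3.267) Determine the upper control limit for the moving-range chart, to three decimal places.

Moving ranges: 0.1, 0.8, 1.4, 0.9, 0.6, 0.3, 2.1, 1.1, 1.5, 0.9, 1.0, 1.1, 1.3, 1.4, 0.7, 0.1, 0.5; M̄R̄ = 15.8000 / 17 = 0.9294
UCL_MR = D₄·M̄R̄ = 3.267 × 0.9294 = 3.0364

3.036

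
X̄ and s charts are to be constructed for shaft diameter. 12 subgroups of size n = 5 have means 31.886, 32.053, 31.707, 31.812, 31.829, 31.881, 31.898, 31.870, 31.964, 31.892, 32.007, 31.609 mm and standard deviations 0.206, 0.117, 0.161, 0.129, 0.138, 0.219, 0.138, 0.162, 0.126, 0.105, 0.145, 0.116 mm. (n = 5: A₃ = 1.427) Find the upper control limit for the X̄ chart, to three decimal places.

X̄̄ = (31.886 + 32.053 + 31.707 + 31.812 + 31.829 + 31.881 + 31.898 + 31.870 + 31.964 + 31.892 + 32.007 + 31.609) / 12 = 31.8673
s̄ = (0.206 + 0.117 + 0.161 + 0.129 + 0.138 + 0.219 + 0.138 + 0.162 + 0.126 + 0.105 + 0.145 + 0.116) / 12 = 0.1468
UCL = X̄̄ + A₃·s̄ = 31.8673 + 1.427 × 0.1468 = 32.0769

32.077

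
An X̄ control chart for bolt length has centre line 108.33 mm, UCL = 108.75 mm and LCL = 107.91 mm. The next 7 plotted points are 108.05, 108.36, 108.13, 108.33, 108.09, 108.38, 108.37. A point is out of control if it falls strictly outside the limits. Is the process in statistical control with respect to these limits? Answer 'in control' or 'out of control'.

All 7 points lie within [107.91, 108.75].

in control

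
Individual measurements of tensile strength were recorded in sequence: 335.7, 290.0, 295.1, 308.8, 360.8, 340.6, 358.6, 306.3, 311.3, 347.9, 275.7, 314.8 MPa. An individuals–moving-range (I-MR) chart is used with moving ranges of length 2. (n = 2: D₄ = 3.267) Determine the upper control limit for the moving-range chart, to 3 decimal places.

Moving ranges: 45.7, 5.1, 13.7, 52.0, 20.2, 18.0, 52.3, 5.0, 36.6, 72.2, 39.1; M̄R̄ = 359.9000 / 11 = 32.7182
UCL_MR = D₄·M̄R̄ = 3.267 × 32.7182 = 106.8903

106.890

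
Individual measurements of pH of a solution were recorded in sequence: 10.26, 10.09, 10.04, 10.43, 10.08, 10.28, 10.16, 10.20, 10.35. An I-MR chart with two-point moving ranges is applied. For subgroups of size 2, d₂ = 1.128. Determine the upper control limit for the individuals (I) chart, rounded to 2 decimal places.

10.70

X̄ = (10.26 + 10.09 + 10.04 + 10.43 + 10.08 + 10.28 + 10.16 + 10.20 + 10.35) / 9 = 10.2100
Moving ranges: 0.17, 0.05, 0.39, 0.35, 0.20, 0.12, 0.04, 0.15; M̄R̄ = 1.4700 / 8 = 0.1837
UCL = X̄ + 3·M̄R̄/d₂ = 10.2100 + 3 × 0.1837 / 1.128 = 10.6987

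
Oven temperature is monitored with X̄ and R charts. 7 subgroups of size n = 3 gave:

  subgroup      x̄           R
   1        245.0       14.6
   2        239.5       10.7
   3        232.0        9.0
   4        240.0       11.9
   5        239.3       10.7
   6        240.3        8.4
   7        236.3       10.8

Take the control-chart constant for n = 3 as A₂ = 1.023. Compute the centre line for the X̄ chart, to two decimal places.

X̄̄ = (245.0 + 239.5 + 232.0 + 240.0 + 239.3 + 240.3 + 236.3) / 7 = 1672.4000 / 7 = 238.9143
CL = X̄̄ = 238.9143

238.91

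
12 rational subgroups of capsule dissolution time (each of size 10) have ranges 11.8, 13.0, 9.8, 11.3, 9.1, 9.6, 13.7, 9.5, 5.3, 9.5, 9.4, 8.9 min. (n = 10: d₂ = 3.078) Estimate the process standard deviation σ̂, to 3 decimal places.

3.273

R̄ = (11.8 + 13.0 + 9.8 + 11.3 + 9.1 + 9.6 + 13.7 + 9.5 + 5.3 + 9.5 + 9.4 + 8.9) / 12 = 10.0750
σ̂ = R̄ / d₂ = 10.0750 / 3.078 = 3.2732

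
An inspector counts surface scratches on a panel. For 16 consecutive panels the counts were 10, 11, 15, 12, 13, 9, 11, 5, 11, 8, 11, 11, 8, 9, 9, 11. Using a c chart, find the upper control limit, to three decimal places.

c̄ = (10 + 11 + 15 + 12 + 13 + 9 + 11 + 5 + 11 + 8 + 11 + 11 + 8 + 9 + 9 + 11) / 16 = 164 / 16 = 10.2500
UCL = c̄ + 3√c̄ = 10.2500 + 3 × √10.2500 = 10.2500 + 3 × 3.2016 = 19.8547

19.855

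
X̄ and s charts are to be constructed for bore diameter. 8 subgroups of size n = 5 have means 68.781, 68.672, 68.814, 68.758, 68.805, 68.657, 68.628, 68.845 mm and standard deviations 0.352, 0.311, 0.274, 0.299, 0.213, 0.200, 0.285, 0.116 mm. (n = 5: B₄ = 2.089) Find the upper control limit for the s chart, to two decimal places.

0.54

s̄ = (0.352 + 0.311 + 0.274 + 0.299 + 0.213 + 0.200 + 0.285 + 0.116) / 8 = 0.2562
UCL_s = B₄·s̄ = 2.089 × 0.2562 = 0.5353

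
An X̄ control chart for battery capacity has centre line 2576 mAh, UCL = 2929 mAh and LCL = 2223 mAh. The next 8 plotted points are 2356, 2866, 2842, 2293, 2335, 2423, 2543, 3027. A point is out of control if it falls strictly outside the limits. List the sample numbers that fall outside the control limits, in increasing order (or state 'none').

8

Compare each point to [2223, 2929]: sample 8 = 3027 > UCL.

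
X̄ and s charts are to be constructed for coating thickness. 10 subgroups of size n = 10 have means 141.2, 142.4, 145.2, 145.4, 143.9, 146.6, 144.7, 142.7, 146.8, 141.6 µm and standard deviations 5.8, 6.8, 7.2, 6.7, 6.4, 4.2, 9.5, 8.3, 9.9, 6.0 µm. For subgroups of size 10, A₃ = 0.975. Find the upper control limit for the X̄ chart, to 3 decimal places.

X̄̄ = (141.2 + 142.4 + 145.2 + 145.4 + 143.9 + 146.6 + 144.7 + 142.7 + 146.8 + 141.6) / 10 = 144.0500
s̄ = (5.8 + 6.8 + 7.2 + 6.7 + 6.4 + 4.2 + 9.5 + 8.3 + 9.9 + 6.0) / 10 = 7.0800
UCL = X̄̄ + A₃·s̄ = 144.0500 + 0.975 × 7.0800 = 150.9530

150.953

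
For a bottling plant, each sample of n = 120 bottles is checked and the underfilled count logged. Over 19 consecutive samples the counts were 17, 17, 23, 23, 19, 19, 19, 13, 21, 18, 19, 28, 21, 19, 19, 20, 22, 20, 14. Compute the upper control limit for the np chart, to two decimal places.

31.66

p̄ = Σdᵢ / (k·n) = 371 / (19 × 120) = 0.16272
UCL = np̄ + 3·√(np̄(1−p̄)) = 19.5263 + 3 × √(19.5263×0.83728) = 19.5263 + 3 × 4.0434 = 31.6565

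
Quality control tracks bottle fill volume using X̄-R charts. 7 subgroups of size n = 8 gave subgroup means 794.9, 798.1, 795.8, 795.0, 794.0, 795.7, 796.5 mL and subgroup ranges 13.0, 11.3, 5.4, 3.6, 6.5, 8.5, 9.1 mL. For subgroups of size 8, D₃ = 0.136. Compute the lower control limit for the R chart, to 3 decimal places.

R̄ = (13.0 + 11.3 + 5.4 + 3.6 + 6.5 + 8.5 + 9.1) / 7 = 57.4000 / 7 = 8.2000
LCL_R = D₃·R̄ = 0.136 × 8.2000 = 1.1152

1.115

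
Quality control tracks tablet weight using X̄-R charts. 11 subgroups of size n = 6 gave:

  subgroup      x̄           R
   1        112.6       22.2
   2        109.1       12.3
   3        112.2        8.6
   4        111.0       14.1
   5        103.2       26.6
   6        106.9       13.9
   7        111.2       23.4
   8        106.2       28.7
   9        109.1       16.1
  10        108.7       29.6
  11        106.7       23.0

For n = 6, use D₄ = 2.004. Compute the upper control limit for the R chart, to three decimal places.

R̄ = (22.2 + 12.3 + 8.6 + 14.1 + 26.6 + 13.9 + 23.4 + 28.7 + 16.1 + 29.6 + 23.0) / 11 = 218.5000 / 11 = 19.8636
UCL_R = D₄·R̄ = 2.004 × 19.8636 = 39.8067

39.807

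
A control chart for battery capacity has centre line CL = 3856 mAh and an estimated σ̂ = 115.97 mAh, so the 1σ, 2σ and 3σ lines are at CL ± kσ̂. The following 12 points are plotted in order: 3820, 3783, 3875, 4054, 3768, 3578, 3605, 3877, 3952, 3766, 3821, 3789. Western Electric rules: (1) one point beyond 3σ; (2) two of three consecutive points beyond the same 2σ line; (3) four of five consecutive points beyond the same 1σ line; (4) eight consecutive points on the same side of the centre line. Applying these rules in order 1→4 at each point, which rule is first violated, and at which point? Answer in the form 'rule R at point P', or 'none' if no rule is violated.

rule 2 at point 7

Zone of each point (C = within 1σ̂, B = 1σ̂–2σ̂, A = 2σ̂–3σ̂, * = beyond 3σ̂; sign = side of CL): 1:-C, 2:-C, 3:+C, 4:+B, 5:-C, 6:-A, 7:-A, 8:+C, 9:+C, 10:-C, 11:-C, 12:-C
Rule 2 (two of three consecutive points beyond the same 2σ limit) is satisfied at point 7.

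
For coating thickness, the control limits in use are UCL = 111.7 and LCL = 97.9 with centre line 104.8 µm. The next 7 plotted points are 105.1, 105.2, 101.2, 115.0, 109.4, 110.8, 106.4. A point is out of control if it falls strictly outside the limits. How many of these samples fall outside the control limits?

1

Compare each point to [97.9, 111.7]: sample 4 = 115.0 > UCL.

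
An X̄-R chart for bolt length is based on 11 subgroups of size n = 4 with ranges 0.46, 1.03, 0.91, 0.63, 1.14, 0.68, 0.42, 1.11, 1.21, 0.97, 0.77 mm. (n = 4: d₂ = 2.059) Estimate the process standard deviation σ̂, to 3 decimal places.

0.412

R̄ = (0.46 + 1.03 + 0.91 + 0.63 + 1.14 + 0.68 + 0.42 + 1.11 + 1.21 + 0.97 + 0.77) / 11 = 0.8482
σ̂ = R̄ / d₂ = 0.8482 / 2.059 = 0.4119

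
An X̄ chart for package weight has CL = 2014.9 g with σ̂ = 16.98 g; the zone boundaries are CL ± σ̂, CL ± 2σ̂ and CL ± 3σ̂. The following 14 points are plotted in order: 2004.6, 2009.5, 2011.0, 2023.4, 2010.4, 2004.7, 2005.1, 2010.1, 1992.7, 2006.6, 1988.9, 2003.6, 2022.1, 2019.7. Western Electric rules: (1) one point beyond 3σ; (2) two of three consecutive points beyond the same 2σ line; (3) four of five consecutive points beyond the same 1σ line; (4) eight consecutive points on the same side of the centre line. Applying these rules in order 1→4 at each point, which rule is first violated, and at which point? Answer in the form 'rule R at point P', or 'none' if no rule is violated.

rule 4 at point 12

Zone of each point (C = within 1σ̂, B = 1σ̂–2σ̂, A = 2σ̂–3σ̂, * = beyond 3σ̂; sign = side of CL): 1:-C, 2:-C, 3:-C, 4:+C, 5:-C, 6:-C, 7:-C, 8:-C, 9:-B, 10:-C, 11:-B, 12:-C, 13:+C, 14:+C
Rule 4 (eight consecutive points on the same side of the centre line) is satisfied at point 12.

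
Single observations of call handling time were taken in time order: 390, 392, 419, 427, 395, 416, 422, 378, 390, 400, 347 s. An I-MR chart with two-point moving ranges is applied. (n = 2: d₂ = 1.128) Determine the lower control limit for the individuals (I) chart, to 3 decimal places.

X̄ = (390 + 392 + 419 + 427 + 395 + 416 + 422 + 378 + 390 + 400 + 347) / 11 = 397.8182
Moving ranges: 2, 27, 8, 32, 21, 6, 44, 12, 10, 53; M̄R̄ = 215.0000 / 10 = 21.5000
LCL = X̄ − 3·M̄R̄/d₂ = 397.8182 − 3 × 21.5000 / 1.128 = 340.6373

340.637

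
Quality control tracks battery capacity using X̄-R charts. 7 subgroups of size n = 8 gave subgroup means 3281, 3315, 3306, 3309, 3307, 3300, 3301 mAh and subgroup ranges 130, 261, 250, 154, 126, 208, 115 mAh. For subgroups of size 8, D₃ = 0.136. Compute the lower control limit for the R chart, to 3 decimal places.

R̄ = (130 + 261 + 250 + 154 + 126 + 208 + 115) / 7 = 1244.0000 / 7 = 177.7143
LCL_R = D₃·R̄ = 0.136 × 177.7143 = 24.1691

24.169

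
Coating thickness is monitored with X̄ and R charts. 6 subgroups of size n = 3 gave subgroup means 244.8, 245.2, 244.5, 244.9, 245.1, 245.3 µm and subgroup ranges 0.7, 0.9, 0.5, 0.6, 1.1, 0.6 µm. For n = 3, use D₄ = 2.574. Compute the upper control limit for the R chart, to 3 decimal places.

1.888

R̄ = (0.7 + 0.9 + 0.5 + 0.6 + 1.1 + 0.6) / 6 = 4.4000 / 6 = 0.7333
UCL_R = D₄·R̄ = 2.574 × 0.7333 = 1.8876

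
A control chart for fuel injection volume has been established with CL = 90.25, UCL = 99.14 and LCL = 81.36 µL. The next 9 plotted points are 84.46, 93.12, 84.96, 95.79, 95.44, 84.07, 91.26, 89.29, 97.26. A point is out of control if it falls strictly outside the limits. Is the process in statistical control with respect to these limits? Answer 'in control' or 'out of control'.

All 9 points lie within [81.36, 99.14].

in control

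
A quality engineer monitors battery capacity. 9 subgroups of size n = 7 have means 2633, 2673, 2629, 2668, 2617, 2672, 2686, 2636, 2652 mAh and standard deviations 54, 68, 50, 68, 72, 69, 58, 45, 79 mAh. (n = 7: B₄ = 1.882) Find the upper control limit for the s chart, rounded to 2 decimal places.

117.73

s̄ = (54 + 68 + 50 + 68 + 72 + 69 + 58 + 45 + 79) / 9 = 62.5556
UCL_s = B₄·s̄ = 1.882 × 62.5556 = 117.7296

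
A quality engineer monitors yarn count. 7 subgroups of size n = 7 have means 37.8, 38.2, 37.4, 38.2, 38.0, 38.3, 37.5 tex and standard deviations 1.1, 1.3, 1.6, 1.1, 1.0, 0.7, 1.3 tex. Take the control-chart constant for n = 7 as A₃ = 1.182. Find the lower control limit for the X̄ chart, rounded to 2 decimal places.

36.55

X̄̄ = (37.8 + 38.2 + 37.4 + 38.2 + 38.0 + 38.3 + 37.5) / 7 = 37.9143
s̄ = (1.1 + 1.3 + 1.6 + 1.1 + 1.0 + 0.7 + 1.3) / 7 = 1.1571
LCL = X̄̄ − A₃·s̄ = 37.9143 − 1.182 × 1.1571 = 36.5465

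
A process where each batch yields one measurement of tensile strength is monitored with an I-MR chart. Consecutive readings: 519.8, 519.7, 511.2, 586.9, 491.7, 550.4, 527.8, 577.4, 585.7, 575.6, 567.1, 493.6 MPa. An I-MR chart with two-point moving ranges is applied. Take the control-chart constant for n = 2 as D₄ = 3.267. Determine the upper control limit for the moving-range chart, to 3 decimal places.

122.008

Moving ranges: 0.1, 8.5, 75.7, 95.2, 58.7, 22.6, 49.6, 8.3, 10.1, 8.5, 73.5; M̄R̄ = 410.8000 / 11 = 37.3455
UCL_MR = D₄·M̄R̄ = 3.267 × 37.3455 = 122.0076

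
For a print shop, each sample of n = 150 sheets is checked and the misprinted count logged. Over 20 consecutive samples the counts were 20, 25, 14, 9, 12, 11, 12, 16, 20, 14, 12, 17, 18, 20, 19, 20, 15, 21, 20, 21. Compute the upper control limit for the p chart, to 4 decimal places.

p̄ = Σdᵢ / (k·n) = 336 / (20 × 150) = 0.11200
UCL = p̄ + 3·√(p̄(1−p̄)/n) = 0.11200 + 3 × √(0.11200×0.88800/150) = 0.11200 + 3 × 0.02575 = 0.18925

0.1892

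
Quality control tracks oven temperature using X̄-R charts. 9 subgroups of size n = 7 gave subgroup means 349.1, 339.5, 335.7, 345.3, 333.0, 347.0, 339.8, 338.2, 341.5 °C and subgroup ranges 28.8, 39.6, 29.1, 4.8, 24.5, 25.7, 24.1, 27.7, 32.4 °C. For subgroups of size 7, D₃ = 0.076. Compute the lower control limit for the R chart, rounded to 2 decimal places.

2.00

R̄ = (28.8 + 39.6 + 29.1 + 4.8 + 24.5 + 25.7 + 24.1 + 27.7 + 32.4) / 9 = 236.7000 / 9 = 26.3000
LCL_R = D₃·R̄ = 0.076 × 26.3000 = 1.9988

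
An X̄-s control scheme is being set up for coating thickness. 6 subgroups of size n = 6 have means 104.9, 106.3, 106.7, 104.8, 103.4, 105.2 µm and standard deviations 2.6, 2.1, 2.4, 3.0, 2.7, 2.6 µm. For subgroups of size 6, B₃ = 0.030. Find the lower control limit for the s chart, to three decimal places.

0.077

s̄ = (2.6 + 2.1 + 2.4 + 3.0 + 2.7 + 2.6) / 6 = 2.5667
LCL_s = B₃·s̄ = 0.030 × 2.5667 = 0.0770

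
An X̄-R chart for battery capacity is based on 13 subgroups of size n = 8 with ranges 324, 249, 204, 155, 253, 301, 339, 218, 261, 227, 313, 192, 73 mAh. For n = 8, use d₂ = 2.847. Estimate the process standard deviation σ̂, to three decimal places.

84.002

R̄ = (324 + 249 + 204 + 155 + 253 + 301 + 339 + 218 + 261 + 227 + 313 + 192 + 73) / 13 = 239.1538
σ̂ = R̄ / d₂ = 239.1538 / 2.847 = 84.0021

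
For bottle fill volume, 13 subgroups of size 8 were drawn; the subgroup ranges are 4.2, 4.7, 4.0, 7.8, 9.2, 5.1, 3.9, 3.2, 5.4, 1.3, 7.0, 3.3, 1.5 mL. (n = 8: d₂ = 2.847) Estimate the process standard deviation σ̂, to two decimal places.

1.64

R̄ = (4.2 + 4.7 + 4.0 + 7.8 + 9.2 + 5.1 + 3.9 + 3.2 + 5.4 + 1.3 + 7.0 + 3.3 + 1.5) / 13 = 4.6615
σ̂ = R̄ / d₂ = 4.6615 / 2.847 = 1.6374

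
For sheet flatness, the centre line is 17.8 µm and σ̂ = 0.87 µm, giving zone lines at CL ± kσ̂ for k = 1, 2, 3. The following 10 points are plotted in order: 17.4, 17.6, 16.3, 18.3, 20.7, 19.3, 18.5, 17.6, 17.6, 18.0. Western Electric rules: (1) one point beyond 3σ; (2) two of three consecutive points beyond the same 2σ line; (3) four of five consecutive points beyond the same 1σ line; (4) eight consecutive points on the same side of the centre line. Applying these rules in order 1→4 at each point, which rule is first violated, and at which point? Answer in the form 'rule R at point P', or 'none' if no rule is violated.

Zone of each point (C = within 1σ̂, B = 1σ̂–2σ̂, A = 2σ̂–3σ̂, * = beyond 3σ̂; sign = side of CL): 1:-C, 2:-C, 3:-B, 4:+C, 5:+*, 6:+B, 7:+C, 8:-C, 9:-C, 10:+C
Rule 1 (one point beyond the 3σ limits) is satisfied at point 5.

rule 1 at point 5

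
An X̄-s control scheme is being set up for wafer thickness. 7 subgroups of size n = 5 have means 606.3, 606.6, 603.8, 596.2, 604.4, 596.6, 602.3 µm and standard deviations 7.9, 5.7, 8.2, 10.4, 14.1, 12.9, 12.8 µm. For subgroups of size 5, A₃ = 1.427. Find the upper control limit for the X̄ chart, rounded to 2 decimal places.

X̄̄ = (606.3 + 606.6 + 603.8 + 596.2 + 604.4 + 596.6 + 602.3) / 7 = 602.3143
s̄ = (7.9 + 5.7 + 8.2 + 10.4 + 14.1 + 12.9 + 12.8) / 7 = 10.2857
UCL = X̄̄ + A₃·s̄ = 602.3143 + 1.427 × 10.2857 = 616.9920

616.99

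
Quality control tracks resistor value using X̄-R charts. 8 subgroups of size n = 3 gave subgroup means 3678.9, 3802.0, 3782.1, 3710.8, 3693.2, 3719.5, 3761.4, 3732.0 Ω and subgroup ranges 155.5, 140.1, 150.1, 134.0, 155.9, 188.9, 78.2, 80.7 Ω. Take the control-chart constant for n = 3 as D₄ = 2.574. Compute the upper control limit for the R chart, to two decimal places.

348.58

R̄ = (155.5 + 140.1 + 150.1 + 134.0 + 155.9 + 188.9 + 78.2 + 80.7) / 8 = 1083.4000 / 8 = 135.4250
UCL_R = D₄·R̄ = 2.574 × 135.4250 = 348.5840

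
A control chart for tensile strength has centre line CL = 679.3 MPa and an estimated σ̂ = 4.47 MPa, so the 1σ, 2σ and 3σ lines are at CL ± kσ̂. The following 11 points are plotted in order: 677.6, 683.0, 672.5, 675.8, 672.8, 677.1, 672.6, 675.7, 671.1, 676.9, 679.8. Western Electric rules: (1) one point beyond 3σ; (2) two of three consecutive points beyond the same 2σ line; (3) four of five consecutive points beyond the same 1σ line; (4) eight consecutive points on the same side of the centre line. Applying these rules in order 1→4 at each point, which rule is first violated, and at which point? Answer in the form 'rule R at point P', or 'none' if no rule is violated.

rule 4 at point 10

Zone of each point (C = within 1σ̂, B = 1σ̂–2σ̂, A = 2σ̂–3σ̂, * = beyond 3σ̂; sign = side of CL): 1:-C, 2:+C, 3:-B, 4:-C, 5:-B, 6:-C, 7:-B, 8:-C, 9:-B, 10:-C, 11:+C
Rule 4 (eight consecutive points on the same side of the centre line) is satisfied at point 10.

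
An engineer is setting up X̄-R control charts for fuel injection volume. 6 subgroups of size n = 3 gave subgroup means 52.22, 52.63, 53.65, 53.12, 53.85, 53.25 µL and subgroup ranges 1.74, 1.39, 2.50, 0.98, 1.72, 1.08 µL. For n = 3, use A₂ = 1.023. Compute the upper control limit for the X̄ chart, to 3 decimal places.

X̄̄ = (52.22 + 52.63 + 53.65 + 53.12 + 53.85 + 53.25) / 6 = 318.7200 / 6 = 53.1200
R̄ = (1.74 + 1.39 + 2.50 + 0.98 + 1.72 + 1.08) / 6 = 9.4100 / 6 = 1.5683
UCL = X̄̄ + A₂·R̄ = 53.1200 + 1.023 × 1.5683 = 54.7244

54.724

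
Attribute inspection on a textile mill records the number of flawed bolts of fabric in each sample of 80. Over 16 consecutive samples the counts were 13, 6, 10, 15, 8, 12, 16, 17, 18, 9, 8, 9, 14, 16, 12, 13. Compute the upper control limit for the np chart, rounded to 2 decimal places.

p̄ = Σdᵢ / (k·n) = 196 / (16 × 80) = 0.15313
UCL = np̄ + 3·√(np̄(1−p̄)) = 12.2500 + 3 × √(12.2500×0.84688) = 12.2500 + 3 × 3.2209 = 21.9127

21.91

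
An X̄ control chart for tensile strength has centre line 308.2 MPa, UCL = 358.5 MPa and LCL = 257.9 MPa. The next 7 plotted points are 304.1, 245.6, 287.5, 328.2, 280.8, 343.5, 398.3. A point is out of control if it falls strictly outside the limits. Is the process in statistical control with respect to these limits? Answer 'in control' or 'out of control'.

out of control

Compare each point to [257.9, 358.5]: sample 2 = 245.6 < LCL; sample 7 = 398.3 > UCL.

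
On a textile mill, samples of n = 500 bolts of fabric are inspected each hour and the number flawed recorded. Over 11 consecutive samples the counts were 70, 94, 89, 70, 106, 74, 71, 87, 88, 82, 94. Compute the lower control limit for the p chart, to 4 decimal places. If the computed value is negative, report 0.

p̄ = Σdᵢ / (k·n) = 925 / (11 × 500) = 0.16818
LCL = p̄ − 3·√(p̄(1−p̄)/n) = 0.16818 − 3 × 0.01673 = 0.11800

0.1180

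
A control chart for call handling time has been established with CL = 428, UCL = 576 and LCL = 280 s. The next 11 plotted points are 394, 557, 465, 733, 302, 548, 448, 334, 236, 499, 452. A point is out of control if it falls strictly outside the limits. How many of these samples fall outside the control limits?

Compare each point to [280, 576]: sample 4 = 733 > UCL; sample 9 = 236 < LCL.

2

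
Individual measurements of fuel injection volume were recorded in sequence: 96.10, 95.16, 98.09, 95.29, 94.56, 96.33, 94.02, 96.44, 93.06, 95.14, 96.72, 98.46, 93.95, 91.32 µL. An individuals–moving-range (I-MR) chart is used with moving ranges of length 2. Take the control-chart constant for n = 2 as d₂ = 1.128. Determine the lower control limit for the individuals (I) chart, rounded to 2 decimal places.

X̄ = (96.10 + 95.16 + 98.09 + 95.29 + 94.56 + 96.33 + 94.02 + 96.44 + 93.06 + 95.14 + 96.72 + 98.46 + 93.95 + 91.32) / 14 = 95.3314
Moving ranges: 0.94, 2.93, 2.80, 0.73, 1.77, 2.31, 2.42, 3.38, 2.08, 1.58, 1.74, 4.51, 2.63; M̄R̄ = 29.8200 / 13 = 2.2938
LCL = X̄ − 3·M̄R̄/d₂ = 95.3314 − 3 × 2.2938 / 1.128 = 89.2308

89.23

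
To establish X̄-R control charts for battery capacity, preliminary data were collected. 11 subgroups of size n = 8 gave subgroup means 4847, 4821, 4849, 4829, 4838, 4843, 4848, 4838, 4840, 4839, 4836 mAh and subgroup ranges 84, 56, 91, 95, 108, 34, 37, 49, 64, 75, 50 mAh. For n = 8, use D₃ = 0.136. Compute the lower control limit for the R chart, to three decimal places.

R̄ = (84 + 56 + 91 + 95 + 108 + 34 + 37 + 49 + 64 + 75 + 50) / 11 = 743.0000 / 11 = 67.5455
LCL_R = D₃·R̄ = 0.136 × 67.5455 = 9.1862

9.186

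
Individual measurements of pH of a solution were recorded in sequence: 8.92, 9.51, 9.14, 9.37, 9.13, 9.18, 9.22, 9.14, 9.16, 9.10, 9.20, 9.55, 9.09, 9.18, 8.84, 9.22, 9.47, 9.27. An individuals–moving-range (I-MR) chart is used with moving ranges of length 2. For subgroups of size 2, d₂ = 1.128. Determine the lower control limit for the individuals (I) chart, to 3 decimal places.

X̄ = (8.92 + 9.51 + 9.14 + 9.37 + 9.13 + 9.18 + 9.22 + 9.14 + 9.16 + 9.10 + 9.20 + 9.55 + 9.09 + 9.18 + 8.84 + 9.22 + 9.47 + 9.27) / 18 = 9.2050
Moving ranges: 0.59, 0.37, 0.23, 0.24, 0.05, 0.04, 0.08, 0.02, 0.06, 0.10, 0.35, 0.46, 0.09, 0.34, 0.38, 0.25, 0.20; M̄R̄ = 3.8500 / 17 = 0.2265
LCL = X̄ − 3·M̄R̄/d₂ = 9.2050 − 3 × 0.2265 / 1.128 = 8.6027

8.603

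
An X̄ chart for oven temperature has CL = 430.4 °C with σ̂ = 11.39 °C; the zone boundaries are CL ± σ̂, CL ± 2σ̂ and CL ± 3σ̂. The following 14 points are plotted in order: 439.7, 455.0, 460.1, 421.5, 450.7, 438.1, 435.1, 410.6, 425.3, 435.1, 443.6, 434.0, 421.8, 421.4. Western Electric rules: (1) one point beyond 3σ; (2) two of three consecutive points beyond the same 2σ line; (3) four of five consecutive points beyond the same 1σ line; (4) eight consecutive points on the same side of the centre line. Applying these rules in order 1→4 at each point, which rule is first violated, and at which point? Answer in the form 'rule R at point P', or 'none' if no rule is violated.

Zone of each point (C = within 1σ̂, B = 1σ̂–2σ̂, A = 2σ̂–3σ̂, * = beyond 3σ̂; sign = side of CL): 1:+C, 2:+A, 3:+A, 4:-C, 5:+B, 6:+C, 7:+C, 8:-B, 9:-C, 10:+C, 11:+B, 12:+C, 13:-C, 14:-C
Rule 2 (two of three consecutive points beyond the same 2σ limit) is satisfied at point 3.

rule 2 at point 3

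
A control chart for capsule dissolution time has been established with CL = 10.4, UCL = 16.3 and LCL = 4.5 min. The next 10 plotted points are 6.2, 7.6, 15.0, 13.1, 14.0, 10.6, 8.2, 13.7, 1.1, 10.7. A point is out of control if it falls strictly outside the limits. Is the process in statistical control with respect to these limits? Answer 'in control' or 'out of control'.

Compare each point to [4.5, 16.3]: sample 9 = 1.1 < LCL.

out of control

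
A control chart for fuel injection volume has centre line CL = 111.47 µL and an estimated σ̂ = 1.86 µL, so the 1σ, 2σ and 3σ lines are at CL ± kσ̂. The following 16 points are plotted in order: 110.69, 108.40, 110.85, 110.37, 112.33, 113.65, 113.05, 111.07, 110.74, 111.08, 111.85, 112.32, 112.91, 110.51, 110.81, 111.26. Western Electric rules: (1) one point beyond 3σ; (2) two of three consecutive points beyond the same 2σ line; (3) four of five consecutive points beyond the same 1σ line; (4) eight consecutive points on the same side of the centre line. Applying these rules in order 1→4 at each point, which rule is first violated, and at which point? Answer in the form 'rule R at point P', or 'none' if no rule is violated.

none

Zone of each point (C = within 1σ̂, B = 1σ̂–2σ̂, A = 2σ̂–3σ̂, * = beyond 3σ̂; sign = side of CL): 1:-C, 2:-B, 3:-C, 4:-C, 5:+C, 6:+B, 7:+C, 8:-C, 9:-C, 10:-C, 11:+C, 12:+C, 13:+C, 14:-C, 15:-C, 16:-C
No rule fires across all 16 points.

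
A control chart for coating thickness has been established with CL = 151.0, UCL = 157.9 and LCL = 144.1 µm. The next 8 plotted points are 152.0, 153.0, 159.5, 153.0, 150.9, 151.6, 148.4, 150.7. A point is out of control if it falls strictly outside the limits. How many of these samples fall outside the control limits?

1

Compare each point to [144.1, 157.9]: sample 3 = 159.5 > UCL.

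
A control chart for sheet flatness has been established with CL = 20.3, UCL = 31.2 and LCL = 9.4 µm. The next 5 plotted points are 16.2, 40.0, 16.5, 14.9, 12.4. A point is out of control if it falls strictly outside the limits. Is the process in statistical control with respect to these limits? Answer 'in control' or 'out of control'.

Compare each point to [9.4, 31.2]: sample 2 = 40.0 > UCL.

out of control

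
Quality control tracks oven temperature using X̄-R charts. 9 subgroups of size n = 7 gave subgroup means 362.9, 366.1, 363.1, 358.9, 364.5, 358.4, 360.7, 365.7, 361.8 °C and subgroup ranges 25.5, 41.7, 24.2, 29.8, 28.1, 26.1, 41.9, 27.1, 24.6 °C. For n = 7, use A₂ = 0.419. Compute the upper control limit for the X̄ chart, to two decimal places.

X̄̄ = (362.9 + 366.1 + 363.1 + 358.9 + 364.5 + 358.4 + 360.7 + 365.7 + 361.8) / 9 = 3262.1000 / 9 = 362.4556
R̄ = (25.5 + 41.7 + 24.2 + 29.8 + 28.1 + 26.1 + 41.9 + 27.1 + 24.6) / 9 = 269.0000 / 9 = 29.8889
UCL = X̄̄ + A₂·R̄ = 362.4556 + 0.419 × 29.8889 = 374.9790

374.98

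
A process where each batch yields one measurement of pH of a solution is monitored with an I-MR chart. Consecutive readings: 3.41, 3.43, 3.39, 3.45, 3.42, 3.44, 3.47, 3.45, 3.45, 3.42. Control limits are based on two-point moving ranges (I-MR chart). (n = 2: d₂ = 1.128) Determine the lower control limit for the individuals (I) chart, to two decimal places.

X̄ = (3.41 + 3.43 + 3.39 + 3.45 + 3.42 + 3.44 + 3.47 + 3.45 + 3.45 + 3.42) / 10 = 3.4330
Moving ranges: 0.02, 0.04, 0.06, 0.03, 0.02, 0.03, 0.02, 0.00, 0.03; M̄R̄ = 0.2500 / 9 = 0.0278
LCL = X̄ − 3·M̄R̄/d₂ = 3.4330 − 3 × 0.0278 / 1.128 = 3.3591

3.36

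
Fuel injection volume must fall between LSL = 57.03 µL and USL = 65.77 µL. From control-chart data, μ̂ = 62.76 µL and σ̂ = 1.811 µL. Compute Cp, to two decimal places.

Cp = (USL − LSL) / (6σ̂) = (65.77 − 57.03) / (6 × 1.811) = 8.7400 / 10.8660 = 0.8043

0.80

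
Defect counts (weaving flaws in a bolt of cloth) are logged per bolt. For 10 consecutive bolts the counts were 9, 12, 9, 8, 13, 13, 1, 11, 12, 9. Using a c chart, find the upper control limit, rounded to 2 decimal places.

c̄ = (9 + 12 + 9 + 8 + 13 + 13 + 1 + 11 + 12 + 9) / 10 = 97 / 10 = 9.7000
UCL = c̄ + 3√c̄ = 9.7000 + 3 × √9.7000 = 9.7000 + 3 × 3.1145 = 19.0434

19.04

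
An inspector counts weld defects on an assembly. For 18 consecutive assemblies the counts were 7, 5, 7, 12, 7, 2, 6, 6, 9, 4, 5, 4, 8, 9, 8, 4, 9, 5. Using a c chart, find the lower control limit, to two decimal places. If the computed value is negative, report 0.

c̄ = (7 + 5 + 7 + 12 + 7 + 2 + 6 + 6 + 9 + 4 + 5 + 4 + 8 + 9 + 8 + 4 + 9 + 5) / 18 = 117 / 18 = 6.5000
LCL = c̄ − 3√c̄ = 6.5000 − 3 × 2.5495 = -1.1485 → 0 (cannot be negative)

0.00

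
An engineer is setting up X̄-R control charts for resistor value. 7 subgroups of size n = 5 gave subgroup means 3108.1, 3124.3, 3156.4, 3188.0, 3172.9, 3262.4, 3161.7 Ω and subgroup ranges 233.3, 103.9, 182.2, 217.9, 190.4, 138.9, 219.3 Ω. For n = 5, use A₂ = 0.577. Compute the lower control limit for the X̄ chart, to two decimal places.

X̄̄ = (3108.1 + 3124.3 + 3156.4 + 3188.0 + 3172.9 + 3262.4 + 3161.7) / 7 = 22173.8000 / 7 = 3167.6857
R̄ = (233.3 + 103.9 + 182.2 + 217.9 + 190.4 + 138.9 + 219.3) / 7 = 1285.9000 / 7 = 183.7000
LCL = X̄̄ − A₂·R̄ = 3167.6857 − 0.577 × 183.7000 = 3061.6908

3061.69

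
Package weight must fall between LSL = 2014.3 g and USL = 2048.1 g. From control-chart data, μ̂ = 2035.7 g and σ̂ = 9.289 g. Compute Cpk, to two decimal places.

0.44

Cpu = (USL − μ̂) / (3σ̂) = (2048.1 − 2035.7) / (3 × 9.289) = 0.4450; Cpl = (μ̂ − LSL) / (3σ̂) = (2035.7 − 2014.3) / (3 × 9.289) = 0.7679; Cpk = min(Cpu, Cpl) = 0.4450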